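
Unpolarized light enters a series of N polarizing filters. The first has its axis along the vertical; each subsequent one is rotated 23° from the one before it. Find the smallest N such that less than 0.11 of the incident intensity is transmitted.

First polarizer halves the unpolarized light: factor 1/2.
Each further stage multiplies by cos²(23°) = 0.8473.
After N polarizers: T = 0.5·0.8473^(N−1). Require T < 0.11 ⇒ N−1 > ln(0.11/0.5)/ln(0.8473) = 9.14, so N−1 ≥ 10 and N = 11.
Check: N=11 gives T = 0.09539 < 0.11; N=10 gives T = 0.1126.

N = 11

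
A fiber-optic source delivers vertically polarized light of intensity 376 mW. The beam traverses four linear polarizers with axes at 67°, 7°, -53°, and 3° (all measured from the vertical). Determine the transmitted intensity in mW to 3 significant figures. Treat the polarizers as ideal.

I ≈ 1.12 mW

By Malus's law, I₁ = 376 mW · cos²(67°) = 57.4 mW.
I₂ = I₁ · cos²(60°) = 57.4 · 0.25 = 14.35 mW.
I₃ = I₂ · cos²(60°) = 14.35 · 0.25 = 3.588 mW.
I₄ = I₃ · cos²(56°) = 3.588 · 0.3127 = 1.122 mW.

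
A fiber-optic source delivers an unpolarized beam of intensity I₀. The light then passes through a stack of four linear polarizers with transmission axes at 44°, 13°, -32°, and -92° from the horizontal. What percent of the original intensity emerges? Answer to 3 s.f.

≈ 4.59%

Unpolarized light through the first polarizer → I₁ = ½ I₀, now polarized at 44°.
I₂ = I₁ cos²(13° − 44°) = 0.5 I₀ · cos²(31°) = 0.3674 I₀.
I₃ = I₂ cos²(-32° − 13°) = 0.3674 I₀ · cos²(45°) = 0.1837 I₀.
I₄ = I₃ cos²(-92° + 32°) = 0.1837 I₀ · cos²(60°) = 0.04592 I₀.
That is 4.592% of the incident intensity.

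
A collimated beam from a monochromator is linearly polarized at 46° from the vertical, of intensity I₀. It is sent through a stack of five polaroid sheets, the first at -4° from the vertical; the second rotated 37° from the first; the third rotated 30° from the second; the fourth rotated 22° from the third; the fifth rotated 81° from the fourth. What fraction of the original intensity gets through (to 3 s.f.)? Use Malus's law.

By Malus's law, I₁ = I₀ cos²(-4° − 46°) = I₀ cos²(50°) = 0.4132 I₀.
I₂ = I₁ cos²(37°) = 0.4132 · 0.6378 I₀ = 0.2635 I₀.
I₃ = I₂ cos²(30°) = 0.2635 · 0.75 I₀ = 0.1976 I₀.
I₄ = I₃ cos²(22°) = 0.1976 · 0.8597 I₀ = 0.1699 I₀.
I₅ = I₄ cos²(81°) = 0.1699 · 0.02447 I₀ = 0.004158 I₀.
Transmitted fraction = 0.004158.

≈ 0.00416 I₀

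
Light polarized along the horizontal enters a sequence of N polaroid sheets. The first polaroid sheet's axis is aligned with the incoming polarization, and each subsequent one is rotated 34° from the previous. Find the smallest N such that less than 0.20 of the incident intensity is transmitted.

N = 6

First polarizer is aligned with the polarization: full transmission.
Each further stage multiplies by cos²(34°) = 0.6873.
After N polarizers: T = 0.6873^(N−1). Require T < 0.20 ⇒ N−1 > ln(0.20)/ln(0.6873) = 4.29, so N−1 ≥ 5 and N = 6.
Check: N=6 gives T = 0.1534 < 0.20; N=5 gives T = 0.2231.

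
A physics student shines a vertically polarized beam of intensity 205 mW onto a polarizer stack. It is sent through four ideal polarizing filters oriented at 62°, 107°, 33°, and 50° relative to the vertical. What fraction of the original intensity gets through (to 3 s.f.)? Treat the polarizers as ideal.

I₁ = 205 mW · cos²(62°) = 45.18 mW.
I₂ = I₁ · cos²(45°) = 45.18 · 0.5 = 22.59 mW.
I₃ = I₂ · cos²(74°) = 22.59 · 0.07598 = 1.716 mW.
I₄ = I₃ · cos²(17°) = 1.716 · 0.9145 = 1.57 mW.
Transmitted fraction = 0.007657.

I/I₀ ≈ 0.00766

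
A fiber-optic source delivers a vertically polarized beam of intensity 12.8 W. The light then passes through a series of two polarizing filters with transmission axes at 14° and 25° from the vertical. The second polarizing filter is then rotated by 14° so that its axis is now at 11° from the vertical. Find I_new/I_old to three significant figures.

Before rotation:
I₁ = I₀ cos²(14° − 0°) = I₀ cos²(14°) = 0.9415 I₀.
I₂ = I₁ cos²(25° − 14°) = 0.9415 I₀ · cos²(11°) = 0.9072 I₀.
After rotation:
I₁ = I₀ cos²(14° − 0°) = I₀ cos²(14°) = 0.9415 I₀.
I₂ = I₁ cos²(11° − 14°) = 0.9415 I₀ · cos²(3°) = 0.9389 I₀.
Ratio = 0.9389 / 0.9072 = 1.035.

I_new/I_old ≈ 1.03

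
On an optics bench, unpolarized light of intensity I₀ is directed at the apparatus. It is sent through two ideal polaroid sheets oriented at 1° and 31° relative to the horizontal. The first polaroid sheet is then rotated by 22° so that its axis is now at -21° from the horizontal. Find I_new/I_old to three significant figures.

Before rotation:
Unpolarized light through the first polarizer → I₁ = ½ I₀, now polarized at 1°.
I₂ = I₁ cos²(31° − 1°) = 0.5 I₀ · cos²(30°) = 0.375 I₀.
After rotation:
Unpolarized light through the first polarizer → I₁ = ½ I₀, now polarized at -21°.
I₂ = I₁ cos²(31° + 21°) = 0.5 I₀ · cos²(52°) = 0.1895 I₀.
Ratio = 0.1895 / 0.375 = 0.5054.

I_new/I_old ≈ 0.505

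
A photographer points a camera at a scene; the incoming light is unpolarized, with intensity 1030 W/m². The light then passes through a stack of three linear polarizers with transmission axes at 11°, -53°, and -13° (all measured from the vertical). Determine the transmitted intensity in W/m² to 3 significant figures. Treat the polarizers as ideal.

Unpolarized light through the first polarizer → I₁ = 1030 W/m²/2 = 515 W/m², polarized at 11°.
I₂ = I₁ · cos²(64°) = 515 · 0.1922 = 98.97 W/m².
I₃ = I₂ · cos²(40°) = 98.97 · 0.5868 = 58.08 W/m².

I ≈ 58.1 W/m²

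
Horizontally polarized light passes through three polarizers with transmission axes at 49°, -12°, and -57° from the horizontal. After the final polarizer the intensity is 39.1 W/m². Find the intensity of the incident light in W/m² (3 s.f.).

By Malus's law, I₁ = I₀ cos²(49° − 0°) = I₀ cos²(49°) = 0.4304 I₀.
I₂ = I₁ cos²(-12° − 49°) = 0.4304 I₀ · cos²(61°) = 0.1012 I₀.
I₃ = I₂ cos²(-57° + 12°) = 0.1012 I₀ · cos²(45°) = 0.05058 I₀.
So 39.1 W/m² = 0.05058 I₀, giving I₀ = 39.1/0.05058 = 773 W/m².

I₀ ≈ 773 W/m²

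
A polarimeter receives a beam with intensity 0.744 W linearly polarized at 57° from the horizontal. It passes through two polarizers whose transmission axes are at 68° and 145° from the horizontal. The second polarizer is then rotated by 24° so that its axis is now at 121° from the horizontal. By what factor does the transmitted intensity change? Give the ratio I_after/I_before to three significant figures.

I_new/I_old ≈ 7.16

Before rotation:
By Malus's law, I₁ = I₀ cos²(68° − 57°) = I₀ cos²(11°) = 0.9636 I₀.
I₂ = I₁ cos²(145° − 68°) = 0.9636 I₀ · cos²(77°) = 0.04876 I₀.
After rotation:
I₁ = I₀ cos²(68° − 57°) = I₀ cos²(11°) = 0.9636 I₀.
I₂ = I₁ cos²(121° − 68°) = 0.9636 I₀ · cos²(53°) = 0.349 I₀.
Ratio = 0.349 / 0.04876 = 7.157.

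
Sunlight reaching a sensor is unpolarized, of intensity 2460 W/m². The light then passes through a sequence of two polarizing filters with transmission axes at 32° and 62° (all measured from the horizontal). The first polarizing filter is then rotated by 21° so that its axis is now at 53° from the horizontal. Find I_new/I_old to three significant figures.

Before rotation:
Unpolarized light through the first polarizer → I₁ = ½ I₀, now polarized at 32°.
I₂ = I₁ cos²(62° − 32°) = 0.5 I₀ · cos²(30°) = 0.375 I₀.
After rotation:
Unpolarized light through the first polarizer → I₁ = ½ I₀, now polarized at 53°.
I₂ = I₁ cos²(62° − 53°) = 0.5 I₀ · cos²(9°) = 0.4878 I₀.
Ratio = 0.4878 / 0.375 = 1.301.

I_new/I_old ≈ 1.30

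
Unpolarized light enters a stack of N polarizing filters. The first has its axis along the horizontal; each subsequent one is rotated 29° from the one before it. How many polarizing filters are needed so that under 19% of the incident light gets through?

First polarizer halves the unpolarized light: factor 1/2.
Each further stage multiplies by cos²(29°) = 0.765.
After N polarizers: T = 0.5·0.765^(N−1). Require T < 0.19 ⇒ N−1 > ln(0.19/0.5)/ln(0.765) = 3.61, so N−1 ≥ 4 and N = 5.
Check: N=5 gives T = 0.1712 < 0.19; N=4 gives T = 0.2238.

N = 5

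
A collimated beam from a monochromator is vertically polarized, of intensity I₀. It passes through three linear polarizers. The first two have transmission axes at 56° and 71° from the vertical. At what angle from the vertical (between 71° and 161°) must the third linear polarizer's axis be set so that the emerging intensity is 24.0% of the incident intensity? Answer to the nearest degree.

θ ≈ 96°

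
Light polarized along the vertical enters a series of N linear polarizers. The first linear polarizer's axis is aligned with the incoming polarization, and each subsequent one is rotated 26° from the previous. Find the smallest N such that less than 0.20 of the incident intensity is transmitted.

First polarizer is aligned with the polarization: full transmission.
Each further stage multiplies by cos²(26°) = 0.8078.
After N polarizers: T = 0.8078^(N−1). Require T < 0.20 ⇒ N−1 > ln(0.20)/ln(0.8078) = 7.54, so N−1 ≥ 8 and N = 9.
Check: N=9 gives T = 0.1814 < 0.20; N=8 gives T = 0.2245.

N = 9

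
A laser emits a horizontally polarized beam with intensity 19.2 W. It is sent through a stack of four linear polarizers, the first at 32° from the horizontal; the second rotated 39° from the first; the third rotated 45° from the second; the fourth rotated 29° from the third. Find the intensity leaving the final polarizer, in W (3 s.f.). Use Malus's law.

I ≈ 3.19 W

By Malus's law, I₁ = 19.2 W · cos²(32°) = 13.81 W.
I₂ = I₁ · cos²(39°) = 13.81 · 0.604 = 8.34 W.
I₃ = I₂ · cos²(45°) = 8.34 · 0.5 = 4.17 W.
I₄ = I₃ · cos²(29°) = 4.17 · 0.765 = 3.19 W.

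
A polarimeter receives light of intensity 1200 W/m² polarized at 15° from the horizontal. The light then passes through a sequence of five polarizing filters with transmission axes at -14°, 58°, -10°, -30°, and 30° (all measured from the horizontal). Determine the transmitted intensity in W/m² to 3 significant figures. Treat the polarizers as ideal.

By Malus's law, I₁ = 1200 W/m² · cos²(29°) = 918 W/m².
I₂ = I₁ · cos²(72°) = 918 · 0.09549 = 87.66 W/m².
I₃ = I₂ · cos²(68°) = 87.66 · 0.1403 = 12.3 W/m².
I₄ = I₃ · cos²(20°) = 12.3 · 0.883 = 10.86 W/m².
I₅ = I₄ · cos²(60°) = 10.86 · 0.25 = 2.715 W/m².

I ≈ 2.72 W/m²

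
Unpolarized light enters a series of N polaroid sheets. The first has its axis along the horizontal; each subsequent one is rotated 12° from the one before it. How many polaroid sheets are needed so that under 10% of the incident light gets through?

N = 38

First polarizer halves the unpolarized light: factor 1/2.
Each further stage multiplies by cos²(12°) = 0.9568.
After N polarizers: T = 0.5·0.9568^(N−1). Require T < 0.10 ⇒ N−1 > ln(0.10/0.5)/ln(0.9568) = 36.42, so N−1 ≥ 37 and N = 38.
Check: N=38 gives T = 0.09748 < 0.10; N=37 gives T = 0.1019.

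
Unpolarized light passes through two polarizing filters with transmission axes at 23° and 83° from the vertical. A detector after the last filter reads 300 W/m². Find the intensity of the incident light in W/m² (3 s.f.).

I₀ ≈ 2400 W/m²

Unpolarized light through the first polarizer → I₁ = ½ I₀, now polarized at 23°.
I₂ = I₁ cos²(83° − 23°) = 0.5 I₀ · cos²(60°) = 0.125 I₀.
So 300 W/m² = 0.125 I₀, giving I₀ = 300/0.125 = 2400 W/m².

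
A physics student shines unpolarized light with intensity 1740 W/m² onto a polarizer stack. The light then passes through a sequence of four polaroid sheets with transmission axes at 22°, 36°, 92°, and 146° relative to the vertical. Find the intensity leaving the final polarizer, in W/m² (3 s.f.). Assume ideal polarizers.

I ≈ 88.5 W/m²

Unpolarized light through the first polarizer → I₁ = 1740 W/m²/2 = 870 W/m², polarized at 22°.
I₂ = I₁ · cos²(14°) = 870 · 0.9415 = 819.1 W/m².
I₃ = I₂ · cos²(56°) = 819.1 · 0.3127 = 256.1 W/m².
I₄ = I₃ · cos²(54°) = 256.1 · 0.3455 = 88.49 W/m².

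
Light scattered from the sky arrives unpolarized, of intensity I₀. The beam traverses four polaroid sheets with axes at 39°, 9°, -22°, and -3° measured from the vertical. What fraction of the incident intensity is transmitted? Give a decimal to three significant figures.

≈ 0.246 I₀

Unpolarized light through the first polarizer → I₁ = ½ I₀, now polarized at 39°.
I₂ = I₁ cos²(9° − 39°) = 0.5 I₀ · cos²(30°) = 0.375 I₀.
I₃ = I₂ cos²(-22° − 9°) = 0.375 I₀ · cos²(31°) = 0.2755 I₀.
I₄ = I₃ cos²(-3° + 22°) = 0.2755 I₀ · cos²(19°) = 0.2463 I₀.
Transmitted fraction = 0.2463.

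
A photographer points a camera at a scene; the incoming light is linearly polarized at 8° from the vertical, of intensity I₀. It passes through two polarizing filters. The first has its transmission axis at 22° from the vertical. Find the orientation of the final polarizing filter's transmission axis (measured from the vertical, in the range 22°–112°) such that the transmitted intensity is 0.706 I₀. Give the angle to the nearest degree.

I₁ = I₀ cos²(22° − 8°) = I₀ cos²(14°) = 0.9415 I₀.
Need I₂/I₀ = 0.706, so cos²(θ − 22°) = 0.706 / 0.9415 = 0.7499.
θ − 22° = arccos(√0.7499) = 30.0°, giving θ ≈ 22 + 30.0 = 52.0°.

θ ≈ 52°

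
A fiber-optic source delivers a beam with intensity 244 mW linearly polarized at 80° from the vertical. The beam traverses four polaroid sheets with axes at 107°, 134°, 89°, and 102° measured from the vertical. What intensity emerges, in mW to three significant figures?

I ≈ 73.0 mW

I₁ = 244 mW · cos²(27°) = 193.7 mW.
I₂ = I₁ · cos²(27°) = 193.7 · 0.7939 = 153.8 mW.
I₃ = I₂ · cos²(45°) = 153.8 · 0.5 = 76.89 mW.
I₄ = I₃ · cos²(13°) = 76.89 · 0.9494 = 73 mW.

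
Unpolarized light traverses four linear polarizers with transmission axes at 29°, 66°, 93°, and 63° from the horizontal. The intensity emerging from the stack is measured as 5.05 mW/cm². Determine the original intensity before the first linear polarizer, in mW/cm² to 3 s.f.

Unpolarized light through the first polarizer → I₁ = ½ I₀, now polarized at 29°.
I₂ = I₁ cos²(66° − 29°) = 0.5 I₀ · cos²(37°) = 0.3189 I₀.
I₃ = I₂ cos²(93° − 66°) = 0.3189 I₀ · cos²(27°) = 0.2532 I₀.
I₄ = I₃ cos²(63° − 93°) = 0.2532 I₀ · cos²(30°) = 0.1899 I₀.
So 5.05 mW/cm² = 0.1899 I₀, giving I₀ = 5.05/0.1899 = 26.6 mW/cm².

I₀ ≈ 26.6 mW/cm²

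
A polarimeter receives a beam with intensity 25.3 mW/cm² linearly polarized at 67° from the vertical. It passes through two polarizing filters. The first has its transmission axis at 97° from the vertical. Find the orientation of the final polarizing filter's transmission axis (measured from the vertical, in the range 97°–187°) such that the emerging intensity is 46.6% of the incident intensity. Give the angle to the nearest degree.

θ ≈ 135°

I₁ = I₀ cos²(97° − 67°) = I₀ cos²(30°) = 0.75 I₀.
Need I₂/I₀ = 0.466, so cos²(θ − 97°) = 0.466 / 0.75 = 0.6213.
θ − 97° = arccos(√0.6213) = 38.0°, giving θ ≈ 97 + 38.0 = 135.0°.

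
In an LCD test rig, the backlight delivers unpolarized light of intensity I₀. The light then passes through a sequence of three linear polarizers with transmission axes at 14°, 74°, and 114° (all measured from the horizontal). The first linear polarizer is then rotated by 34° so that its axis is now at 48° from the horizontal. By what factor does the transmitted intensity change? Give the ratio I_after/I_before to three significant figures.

I_new/I_old ≈ 3.23

Before rotation:
Unpolarized light through the first polarizer → I₁ = ½ I₀, now polarized at 14°.
I₂ = I₁ cos²(74° − 14°) = 0.5 I₀ · cos²(60°) = 0.125 I₀.
I₃ = I₂ cos²(114° − 74°) = 0.125 I₀ · cos²(40°) = 0.07335 I₀.
After rotation:
Unpolarized light through the first polarizer → I₁ = ½ I₀, now polarized at 48°.
I₂ = I₁ cos²(74° − 48°) = 0.5 I₀ · cos²(26°) = 0.4039 I₀.
I₃ = I₂ cos²(114° − 74°) = 0.4039 I₀ · cos²(40°) = 0.237 I₀.
Ratio = 0.237 / 0.07335 = 3.231.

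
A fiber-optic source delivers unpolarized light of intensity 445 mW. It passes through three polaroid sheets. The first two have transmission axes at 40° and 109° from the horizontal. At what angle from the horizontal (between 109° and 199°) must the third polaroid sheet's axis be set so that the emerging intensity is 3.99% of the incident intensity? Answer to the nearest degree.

Unpolarized light through the first polarizer → I₁ = ½ I₀, now polarized at 40°.
I₂ = I₁ cos²(109° − 40°) = 0.5 I₀ · cos²(69°) = 0.06421 I₀.
Need I₃/I₀ = 0.0399, so cos²(θ − 109°) = 0.0399 / 0.06421 = 0.6214.
θ − 109° = arccos(√0.6214) = 38.0°, giving θ ≈ 109 + 38.0 = 147.0°.

θ ≈ 147°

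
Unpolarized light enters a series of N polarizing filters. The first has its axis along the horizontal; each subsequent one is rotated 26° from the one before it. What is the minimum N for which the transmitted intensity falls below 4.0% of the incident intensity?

First polarizer halves the unpolarized light: factor 1/2.
Each further stage multiplies by cos²(26°) = 0.8078.
After N polarizers: T = 0.5·0.8078^(N−1). Require T < 0.040 ⇒ N−1 > ln(0.040/0.5)/ln(0.8078) = 11.84, so N−1 ≥ 12 and N = 13.
Check: N=13 gives T = 0.03862 < 0.040; N=12 gives T = 0.04781.

N = 13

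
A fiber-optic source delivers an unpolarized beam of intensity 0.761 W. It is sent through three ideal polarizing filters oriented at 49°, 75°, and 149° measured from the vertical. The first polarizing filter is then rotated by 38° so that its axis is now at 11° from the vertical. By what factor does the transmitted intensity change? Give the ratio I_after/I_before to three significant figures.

I_new/I_old ≈ 0.238

Before rotation:
Unpolarized light through the first polarizer → I₁ = ½ I₀, now polarized at 49°.
I₂ = I₁ cos²(75° − 49°) = 0.5 I₀ · cos²(26°) = 0.4039 I₀.
I₃ = I₂ cos²(149° − 75°) = 0.4039 I₀ · cos²(74°) = 0.03069 I₀.
After rotation:
Unpolarized light through the first polarizer → I₁ = ½ I₀, now polarized at 11°.
I₂ = I₁ cos²(75° − 11°) = 0.5 I₀ · cos²(64°) = 0.09608 I₀.
I₃ = I₂ cos²(149° − 75°) = 0.09608 I₀ · cos²(74°) = 0.0073 I₀.
Ratio = 0.0073 / 0.03069 = 0.2379.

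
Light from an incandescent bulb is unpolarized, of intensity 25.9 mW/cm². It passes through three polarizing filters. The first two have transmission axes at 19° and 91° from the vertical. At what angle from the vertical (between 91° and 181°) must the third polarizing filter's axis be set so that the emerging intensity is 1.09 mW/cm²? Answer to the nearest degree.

Unpolarized light through the first polarizer → I₁ = ½ I₀, now polarized at 19°.
I₂ = I₁ cos²(91° − 19°) = 0.5 I₀ · cos²(72°) = 0.04775 I₀.
Target fraction: 1.09 / 25.9 mW/cm² = 0.04208 of I₀.
Need I₃/I₀ = 0.04208, so cos²(θ − 91°) = 0.04208 / 0.04775 = 0.8814.
θ − 91° = arccos(√0.8814) = 20.1°, giving θ ≈ 91 + 20.1 = 111.1°.

θ ≈ 111°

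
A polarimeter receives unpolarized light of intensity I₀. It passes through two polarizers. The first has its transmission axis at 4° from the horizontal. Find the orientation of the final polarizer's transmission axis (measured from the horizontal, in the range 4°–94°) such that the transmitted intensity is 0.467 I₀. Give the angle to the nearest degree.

Unpolarized light through the first polarizer → I₁ = ½ I₀, now polarized at 4°.
Need I₂/I₀ = 0.467, so cos²(θ − 4°) = 0.467 / 0.5 = 0.934.
θ − 4° = arccos(√0.934) = 14.9°, giving θ ≈ 4 + 14.9 = 18.9°.

θ ≈ 19°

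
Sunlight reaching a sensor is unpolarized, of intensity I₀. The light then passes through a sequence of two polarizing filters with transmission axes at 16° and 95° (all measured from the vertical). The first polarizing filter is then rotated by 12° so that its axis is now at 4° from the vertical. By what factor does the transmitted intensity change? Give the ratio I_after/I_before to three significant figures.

I_new/I_old ≈ 0.00837

Before rotation:
Unpolarized light through the first polarizer → I₁ = ½ I₀, now polarized at 16°.
I₂ = I₁ cos²(95° − 16°) = 0.5 I₀ · cos²(79°) = 0.0182 I₀.
After rotation:
Unpolarized light through the first polarizer → I₁ = ½ I₀, now polarized at 4°.
Angle between axes 1 and 2: 89°. I₂ = 0.5 I₀ · cos²(89°) = 0.0001523 I₀.
Ratio = 0.0001523 / 0.0182 = 0.008366.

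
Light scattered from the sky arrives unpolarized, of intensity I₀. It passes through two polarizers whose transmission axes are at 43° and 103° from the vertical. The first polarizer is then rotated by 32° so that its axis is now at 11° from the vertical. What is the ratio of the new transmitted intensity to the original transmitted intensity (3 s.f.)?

Before rotation:
Unpolarized light through the first polarizer → I₁ = ½ I₀, now polarized at 43°.
I₂ = I₁ cos²(103° − 43°) = 0.5 I₀ · cos²(60°) = 0.125 I₀.
After rotation:
Unpolarized light through the first polarizer → I₁ = ½ I₀, now polarized at 11°.
Angle between axes 1 and 2: 88°. I₂ = 0.5 I₀ · cos²(88°) = 0.000609 I₀.
Ratio = 0.000609 / 0.125 = 0.004872.

I_new/I_old ≈ 0.00487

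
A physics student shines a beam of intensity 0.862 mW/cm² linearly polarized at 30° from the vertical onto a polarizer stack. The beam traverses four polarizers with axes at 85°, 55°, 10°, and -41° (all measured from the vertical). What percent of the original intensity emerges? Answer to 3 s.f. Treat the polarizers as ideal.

I₁ = 0.862 mW/cm² · cos²(55°) = 0.2836 mW/cm².
I₂ = I₁ · cos²(30°) = 0.2836 · 0.75 = 0.2127 mW/cm².
I₃ = I₂ · cos²(45°) = 0.2127 · 0.5 = 0.1063 mW/cm².
I₄ = I₃ · cos²(51°) = 0.1063 · 0.396 = 0.04212 mW/cm².
That is 4.886% of the incident intensity.

≈ 4.89%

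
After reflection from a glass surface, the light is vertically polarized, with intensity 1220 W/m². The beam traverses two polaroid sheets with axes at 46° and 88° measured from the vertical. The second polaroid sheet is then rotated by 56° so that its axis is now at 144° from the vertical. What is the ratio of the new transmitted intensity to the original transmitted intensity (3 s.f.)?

I_new/I_old ≈ 0.0351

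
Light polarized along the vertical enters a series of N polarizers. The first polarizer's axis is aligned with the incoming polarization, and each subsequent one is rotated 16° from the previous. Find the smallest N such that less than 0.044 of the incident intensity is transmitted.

N = 41

First polarizer is aligned with the polarization: full transmission.
Each further stage multiplies by cos²(16°) = 0.924.
After N polarizers: T = 0.924^(N−1). Require T < 0.044 ⇒ N−1 > ln(0.044)/ln(0.924) = 39.53, so N−1 ≥ 40 and N = 41.
Check: N=41 gives T = 0.0424 < 0.044; N=40 gives T = 0.04588.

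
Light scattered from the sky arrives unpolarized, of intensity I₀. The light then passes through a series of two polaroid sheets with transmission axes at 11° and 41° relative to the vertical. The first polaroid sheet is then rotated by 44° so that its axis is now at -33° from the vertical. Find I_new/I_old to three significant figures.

I_new/I_old ≈ 0.101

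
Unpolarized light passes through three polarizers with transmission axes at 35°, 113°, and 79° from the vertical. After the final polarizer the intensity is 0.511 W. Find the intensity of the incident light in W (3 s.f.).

Unpolarized light through the first polarizer → I₁ = ½ I₀, now polarized at 35°.
I₂ = I₁ cos²(113° − 35°) = 0.5 I₀ · cos²(78°) = 0.02161 I₀.
I₃ = I₂ cos²(79° − 113°) = 0.02161 I₀ · cos²(34°) = 0.01486 I₀.
So 0.511 W = 0.01486 I₀, giving I₀ = 0.511/0.01486 = 34.4 W.

I₀ ≈ 34.4 W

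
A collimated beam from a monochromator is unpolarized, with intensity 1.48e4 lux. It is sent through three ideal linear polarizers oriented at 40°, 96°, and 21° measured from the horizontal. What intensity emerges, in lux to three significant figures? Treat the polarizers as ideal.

I ≈ 155 lux

Unpolarized light through the first polarizer → I₁ = 1.48e4 lux/2 = 7400 lux, polarized at 40°.
I₂ = I₁ · cos²(56°) = 7400 · 0.3127 = 2314 lux.
I₃ = I₂ · cos²(75°) = 2314 · 0.06699 = 155 lux.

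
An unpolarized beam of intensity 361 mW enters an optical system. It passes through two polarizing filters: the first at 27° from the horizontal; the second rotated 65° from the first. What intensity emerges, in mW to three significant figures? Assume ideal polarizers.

I ≈ 32.2 mW

Unpolarized light through the first polarizer → I₁ = 361 mW/2 = 180.5 mW, polarized at 27°.
I₂ = I₁ · cos²(65°) = 180.5 · 0.1786 = 32.24 mW.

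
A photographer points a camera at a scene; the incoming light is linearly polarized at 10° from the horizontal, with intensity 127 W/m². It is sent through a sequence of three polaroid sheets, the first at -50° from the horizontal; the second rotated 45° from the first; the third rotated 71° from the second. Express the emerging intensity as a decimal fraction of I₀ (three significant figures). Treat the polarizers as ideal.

I/I₀ ≈ 0.0132

I₁ = 127 W/m² · cos²(60°) = 31.75 W/m².
I₂ = I₁ · cos²(45°) = 31.75 · 0.5 = 15.88 W/m².
I₃ = I₂ · cos²(71°) = 15.88 · 0.106 = 1.683 W/m².
Transmitted fraction = 0.01325.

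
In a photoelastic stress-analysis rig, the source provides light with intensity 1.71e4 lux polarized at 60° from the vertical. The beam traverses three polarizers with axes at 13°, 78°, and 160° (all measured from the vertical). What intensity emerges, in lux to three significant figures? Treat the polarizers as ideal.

I₁ = 1.71e4 lux · cos²(47°) = 7954 lux.
I₂ = I₁ · cos²(65°) = 7954 · 0.1786 = 1421 lux.
I₃ = I₂ · cos²(82°) = 1421 · 0.01937 = 27.52 lux.

I ≈ 27.5 lux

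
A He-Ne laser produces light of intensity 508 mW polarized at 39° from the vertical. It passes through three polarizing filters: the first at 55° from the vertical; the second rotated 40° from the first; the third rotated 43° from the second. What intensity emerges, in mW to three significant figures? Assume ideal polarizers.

I ≈ 147 mW

I₁ = 508 mW · cos²(16°) = 469.4 mW.
I₂ = I₁ · cos²(40°) = 469.4 · 0.5868 = 275.5 mW.
I₃ = I₂ · cos²(43°) = 275.5 · 0.5349 = 147.3 mW.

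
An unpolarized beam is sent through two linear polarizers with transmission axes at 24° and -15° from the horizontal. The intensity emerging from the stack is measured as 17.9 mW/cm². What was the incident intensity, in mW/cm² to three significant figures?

I₀ ≈ 59.3 mW/cm²

Unpolarized light through the first polarizer → I₁ = ½ I₀, now polarized at 24°.
I₂ = I₁ cos²(-15° − 24°) = 0.5 I₀ · cos²(39°) = 0.302 I₀.
So 17.9 mW/cm² = 0.302 I₀, giving I₀ = 17.9/0.302 = 59.28 mW/cm².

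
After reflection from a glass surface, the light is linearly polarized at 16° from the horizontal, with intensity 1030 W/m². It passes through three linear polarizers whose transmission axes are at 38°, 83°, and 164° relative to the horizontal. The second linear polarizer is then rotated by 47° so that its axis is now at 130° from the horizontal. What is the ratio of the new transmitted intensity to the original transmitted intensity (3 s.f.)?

I_new/I_old ≈ 0.0684

Before rotation:
By Malus's law, I₁ = I₀ cos²(38° − 16°) = I₀ cos²(22°) = 0.8597 I₀.
I₂ = I₁ cos²(83° − 38°) = 0.8597 I₀ · cos²(45°) = 0.4298 I₀.
I₃ = I₂ cos²(164° − 83°) = 0.4298 I₀ · cos²(81°) = 0.01052 I₀.
After rotation:
I₁ = I₀ cos²(38° − 16°) = I₀ cos²(22°) = 0.8597 I₀.
Angle between axes 1 and 2: 88°. I₂ = 0.8597 I₀ · cos²(88°) = 0.001047 I₀.
I₃ = I₂ cos²(164° − 130°) = 0.001047 I₀ · cos²(34°) = 0.0007196 I₀.
Ratio = 0.0007196 / 0.01052 = 0.06842.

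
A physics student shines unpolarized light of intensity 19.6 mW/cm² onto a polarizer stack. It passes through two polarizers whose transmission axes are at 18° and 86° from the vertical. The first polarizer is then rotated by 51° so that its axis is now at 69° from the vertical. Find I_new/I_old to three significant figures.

I_new/I_old ≈ 6.52

Before rotation:
Unpolarized light through the first polarizer → I₁ = ½ I₀, now polarized at 18°.
I₂ = I₁ cos²(86° − 18°) = 0.5 I₀ · cos²(68°) = 0.07017 I₀.
After rotation:
Unpolarized light through the first polarizer → I₁ = ½ I₀, now polarized at 69°.
I₂ = I₁ cos²(86° − 69°) = 0.5 I₀ · cos²(17°) = 0.4573 I₀.
Ratio = 0.4573 / 0.07017 = 6.517.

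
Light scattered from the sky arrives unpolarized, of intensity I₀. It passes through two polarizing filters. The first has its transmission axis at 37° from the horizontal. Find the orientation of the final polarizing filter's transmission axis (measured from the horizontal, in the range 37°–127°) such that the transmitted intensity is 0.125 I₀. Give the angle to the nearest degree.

Unpolarized light through the first polarizer → I₁ = ½ I₀, now polarized at 37°.
Need I₂/I₀ = 0.125, so cos²(θ − 37°) = 0.125 / 0.5 = 0.25.
θ − 37° = arccos(√0.25) = 60.0°, giving θ ≈ 37 + 60.0 = 97.0°.

θ ≈ 97°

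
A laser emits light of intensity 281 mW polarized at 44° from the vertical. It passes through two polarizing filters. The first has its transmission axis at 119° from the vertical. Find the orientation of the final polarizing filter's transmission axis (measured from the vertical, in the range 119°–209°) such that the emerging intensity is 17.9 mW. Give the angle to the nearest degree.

By Malus's law, I₁ = I₀ cos²(119° − 44°) = I₀ cos²(75°) = 0.06699 I₀.
Target fraction: 17.9 / 281 mW = 0.0637 of I₀.
Need I₂/I₀ = 0.0637, so cos²(θ − 119°) = 0.0637 / 0.06699 = 0.9509.
θ − 119° = arccos(√0.9509) = 12.8°, giving θ ≈ 119 + 12.8 = 131.8°.

θ ≈ 132°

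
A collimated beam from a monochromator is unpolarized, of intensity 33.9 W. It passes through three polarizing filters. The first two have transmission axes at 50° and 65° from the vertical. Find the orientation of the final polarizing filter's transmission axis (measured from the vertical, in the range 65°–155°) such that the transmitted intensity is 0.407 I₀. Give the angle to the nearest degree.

θ ≈ 86°

Unpolarized light through the first polarizer → I₁ = ½ I₀, now polarized at 50°.
I₂ = I₁ cos²(65° − 50°) = 0.5 I₀ · cos²(15°) = 0.4665 I₀.
Need I₃/I₀ = 0.407, so cos²(θ − 65°) = 0.407 / 0.4665 = 0.8724.
θ − 65° = arccos(√0.8724) = 20.9°, giving θ ≈ 65 + 20.9 = 85.9°.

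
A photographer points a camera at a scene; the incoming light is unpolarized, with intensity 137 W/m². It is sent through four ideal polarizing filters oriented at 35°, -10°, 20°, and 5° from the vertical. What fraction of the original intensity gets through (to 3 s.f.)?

Unpolarized light through the first polarizer → I₁ = 137 W/m²/2 = 68.5 W/m², polarized at 35°.
I₂ = I₁ · cos²(45°) = 68.5 · 0.5 = 34.25 W/m².
I₃ = I₂ · cos²(30°) = 34.25 · 0.75 = 25.69 W/m².
I₄ = I₃ · cos²(15°) = 25.69 · 0.933 = 23.97 W/m².
Transmitted fraction = 0.1749.

I/I₀ ≈ 0.175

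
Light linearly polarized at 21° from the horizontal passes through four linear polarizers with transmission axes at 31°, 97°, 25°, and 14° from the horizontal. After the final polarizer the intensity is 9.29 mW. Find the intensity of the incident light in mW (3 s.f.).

I₁ = I₀ cos²(31° − 21°) = I₀ cos²(10°) = 0.9698 I₀.
I₂ = I₁ cos²(97° − 31°) = 0.9698 I₀ · cos²(66°) = 0.1604 I₀.
I₃ = I₂ cos²(25° − 97°) = 0.1604 I₀ · cos²(72°) = 0.01532 I₀.
I₄ = I₃ cos²(14° − 25°) = 0.01532 I₀ · cos²(11°) = 0.01476 I₀.
So 9.29 mW = 0.01476 I₀, giving I₀ = 9.29/0.01476 = 629.3 mW.

I₀ ≈ 629 mW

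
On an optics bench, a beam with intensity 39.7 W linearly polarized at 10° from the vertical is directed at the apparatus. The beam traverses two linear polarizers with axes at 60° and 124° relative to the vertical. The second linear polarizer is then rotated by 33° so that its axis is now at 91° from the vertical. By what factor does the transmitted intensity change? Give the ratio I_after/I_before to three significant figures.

Before rotation:
I₁ = I₀ cos²(60° − 10°) = I₀ cos²(50°) = 0.4132 I₀.
I₂ = I₁ cos²(124° − 60°) = 0.4132 I₀ · cos²(64°) = 0.0794 I₀.
After rotation:
I₁ = I₀ cos²(60° − 10°) = I₀ cos²(50°) = 0.4132 I₀.
I₂ = I₁ cos²(91° − 60°) = 0.4132 I₀ · cos²(31°) = 0.3036 I₀.
Ratio = 0.3036 / 0.0794 = 3.823.

I_new/I_old ≈ 3.82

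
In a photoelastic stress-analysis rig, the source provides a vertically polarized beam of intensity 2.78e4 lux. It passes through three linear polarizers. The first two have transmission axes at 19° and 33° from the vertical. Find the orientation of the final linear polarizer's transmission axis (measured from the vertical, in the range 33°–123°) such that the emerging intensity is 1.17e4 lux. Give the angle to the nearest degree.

θ ≈ 78°

I₁ = I₀ cos²(19° − 0°) = I₀ cos²(19°) = 0.894 I₀.
I₂ = I₁ cos²(33° − 19°) = 0.894 I₀ · cos²(14°) = 0.8417 I₀.
Target fraction: 1.17e4 / 2.78e4 lux = 0.4209 of I₀.
Need I₃/I₀ = 0.4209, so cos²(θ − 33°) = 0.4209 / 0.8417 = 0.5.
θ − 33° = arccos(√0.5) = 45.0°, giving θ ≈ 33 + 45.0 = 78.0°.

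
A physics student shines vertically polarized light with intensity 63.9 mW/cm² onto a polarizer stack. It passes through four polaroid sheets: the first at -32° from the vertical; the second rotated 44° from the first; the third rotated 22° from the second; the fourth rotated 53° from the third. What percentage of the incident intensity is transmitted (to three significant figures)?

I₁ = 63.9 mW/cm² · cos²(32°) = 45.96 mW/cm².
I₂ = I₁ · cos²(44°) = 45.96 · 0.5174 = 23.78 mW/cm².
I₃ = I₂ · cos²(22°) = 23.78 · 0.8597 = 20.44 mW/cm².
I₄ = I₃ · cos²(53°) = 20.44 · 0.3622 = 7.404 mW/cm².
That is 11.59% of the incident intensity.

≈ 11.6%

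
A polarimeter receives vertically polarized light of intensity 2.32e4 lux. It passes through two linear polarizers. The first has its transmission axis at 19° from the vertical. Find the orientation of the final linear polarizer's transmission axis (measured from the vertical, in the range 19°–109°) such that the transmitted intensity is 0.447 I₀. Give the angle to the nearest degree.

θ ≈ 64°

I₁ = I₀ cos²(19° − 0°) = I₀ cos²(19°) = 0.894 I₀.
Need I₂/I₀ = 0.447, so cos²(θ − 19°) = 0.447 / 0.894 = 0.5.
θ − 19° = arccos(√0.5) = 45.0°, giving θ ≈ 19 + 45.0 = 64.0°.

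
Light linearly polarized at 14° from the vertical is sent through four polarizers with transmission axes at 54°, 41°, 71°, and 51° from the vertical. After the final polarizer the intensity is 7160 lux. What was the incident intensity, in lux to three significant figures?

I₁ = I₀ cos²(54° − 14°) = I₀ cos²(40°) = 0.5868 I₀.
I₂ = I₁ cos²(41° − 54°) = 0.5868 I₀ · cos²(13°) = 0.5571 I₀.
I₃ = I₂ cos²(71° − 41°) = 0.5571 I₀ · cos²(30°) = 0.4178 I₀.
I₄ = I₃ cos²(51° − 71°) = 0.4178 I₀ · cos²(20°) = 0.369 I₀.
So 7160 lux = 0.369 I₀, giving I₀ = 7160/0.369 = 1.941e+04 lux.

I₀ ≈ 1.94e4 lux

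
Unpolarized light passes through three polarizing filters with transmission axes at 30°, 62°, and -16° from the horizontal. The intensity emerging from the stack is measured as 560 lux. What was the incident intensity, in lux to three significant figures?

Unpolarized light through the first polarizer → I₁ = ½ I₀, now polarized at 30°.
I₂ = I₁ cos²(62° − 30°) = 0.5 I₀ · cos²(32°) = 0.3596 I₀.
I₃ = I₂ cos²(-16° − 62°) = 0.3596 I₀ · cos²(78°) = 0.01554 I₀.
So 560 lux = 0.01554 I₀, giving I₀ = 560/0.01554 = 3.603e+04 lux.

I₀ ≈ 3.60e4 lux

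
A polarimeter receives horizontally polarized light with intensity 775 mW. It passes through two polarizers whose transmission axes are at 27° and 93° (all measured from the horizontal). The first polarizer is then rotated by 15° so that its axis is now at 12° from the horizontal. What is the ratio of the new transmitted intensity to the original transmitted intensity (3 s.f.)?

I_new/I_old ≈ 0.178

Before rotation:
By Malus's law, I₁ = I₀ cos²(27° − 0°) = I₀ cos²(27°) = 0.7939 I₀.
I₂ = I₁ cos²(93° − 27°) = 0.7939 I₀ · cos²(66°) = 0.1313 I₀.
After rotation:
I₁ = I₀ cos²(12° − 0°) = I₀ cos²(12°) = 0.9568 I₀.
I₂ = I₁ cos²(93° − 12°) = 0.9568 I₀ · cos²(81°) = 0.02341 I₀.
Ratio = 0.02341 / 0.1313 = 0.1783.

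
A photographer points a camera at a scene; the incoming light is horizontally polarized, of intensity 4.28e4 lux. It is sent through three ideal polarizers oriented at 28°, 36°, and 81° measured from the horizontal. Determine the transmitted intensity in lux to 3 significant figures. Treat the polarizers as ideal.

I ≈ 1.64e4 lux

By Malus's law, I₁ = 4.28e4 lux · cos²(28°) = 3.337e+04 lux.
I₂ = I₁ · cos²(8°) = 3.337e+04 · 0.9806 = 3.272e+04 lux.
I₃ = I₂ · cos²(45°) = 3.272e+04 · 0.5 = 1.636e+04 lux.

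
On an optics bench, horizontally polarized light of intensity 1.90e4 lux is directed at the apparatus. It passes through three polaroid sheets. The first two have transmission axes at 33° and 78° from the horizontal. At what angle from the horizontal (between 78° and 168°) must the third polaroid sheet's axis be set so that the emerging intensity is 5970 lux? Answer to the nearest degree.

I₁ = I₀ cos²(33° − 0°) = I₀ cos²(33°) = 0.7034 I₀.
I₂ = I₁ cos²(78° − 33°) = 0.7034 I₀ · cos²(45°) = 0.3517 I₀.
Target fraction: 5970 / 1.90e4 lux = 0.3142 of I₀.
Need I₃/I₀ = 0.3142, so cos²(θ − 78°) = 0.3142 / 0.3517 = 0.8934.
θ − 78° = arccos(√0.8934) = 19.1°, giving θ ≈ 78 + 19.1 = 97.1°.

θ ≈ 97°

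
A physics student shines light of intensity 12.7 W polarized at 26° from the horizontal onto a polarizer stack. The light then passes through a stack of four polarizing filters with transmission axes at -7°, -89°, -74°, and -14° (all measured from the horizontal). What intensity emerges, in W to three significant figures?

I ≈ 0.0404 W

I₁ = 12.7 W · cos²(33°) = 8.933 W.
I₂ = I₁ · cos²(82°) = 8.933 · 0.01937 = 0.173 W.
I₃ = I₂ · cos²(15°) = 0.173 · 0.933 = 0.1614 W.
I₄ = I₃ · cos²(60°) = 0.1614 · 0.25 = 0.04036 W.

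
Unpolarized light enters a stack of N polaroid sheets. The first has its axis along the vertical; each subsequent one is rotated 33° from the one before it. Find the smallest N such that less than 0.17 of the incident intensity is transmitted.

First polarizer halves the unpolarized light: factor 1/2.
Each further stage multiplies by cos²(33°) = 0.7034.
After N polarizers: T = 0.5·0.7034^(N−1). Require T < 0.17 ⇒ N−1 > ln(0.17/0.5)/ln(0.7034) = 3.07, so N−1 ≥ 4 and N = 5.
Check: N=5 gives T = 0.1224 < 0.17; N=4 gives T = 0.174.

N = 5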